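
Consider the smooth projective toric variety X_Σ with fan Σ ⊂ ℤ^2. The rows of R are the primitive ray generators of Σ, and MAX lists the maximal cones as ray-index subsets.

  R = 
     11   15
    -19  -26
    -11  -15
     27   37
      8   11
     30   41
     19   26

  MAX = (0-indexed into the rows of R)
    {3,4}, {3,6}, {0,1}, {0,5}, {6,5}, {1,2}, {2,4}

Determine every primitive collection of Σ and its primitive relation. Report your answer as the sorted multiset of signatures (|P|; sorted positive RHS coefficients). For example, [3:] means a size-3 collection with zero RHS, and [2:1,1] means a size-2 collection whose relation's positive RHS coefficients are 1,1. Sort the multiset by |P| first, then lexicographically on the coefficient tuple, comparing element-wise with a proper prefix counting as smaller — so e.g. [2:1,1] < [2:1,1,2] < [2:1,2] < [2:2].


Primitive collections (14):

  {0,2}:  v_{0} + v_{2} = 0 — sig = [2:]
  {1,6}:  v_{1} + v_{6} = 0 — sig = [2:]
  {0,4}:  v_{0} + v_{4} = v_{6} — sig = [2:1]
  {0,6}:  v_{0} + v_{6} = v_{5} — sig = [2:1]
  {1,3}:  v_{1} + v_{3} = v_{4} — sig = [2:1]
  {1,4}:  v_{1} + v_{4} = v_{2} — sig = [2:1]
  {1,5}:  v_{1} + v_{5} = v_{0} — sig = [2:1]
  {2,5}:  v_{2} + v_{5} = v_{6} — sig = [2:1]
  {2,6}:  v_{2} + v_{6} = v_{4} — sig = [2:1]
  {4,6}:  v_{4} + v_{6} = v_{3} — sig = [2:1]
  {0,3}:  v_{0} + v_{3} = 2·v_{6} — sig = [2:2]
  {2,3}:  v_{2} + v_{3} = 2·v_{4} — sig = [2:2]
  {4,5}:  v_{4} + v_{5} = 2·v_{6} — sig = [2:2]
  {3,5}:  v_{3} + v_{5} = 3·v_{6} — sig = [2:3]

Sorted signature multiset PRS(X):
    [2:]
    [2:]
    [2:1]
    [2:1]
    [2:1]
    [2:1]
    [2:1]
    [2:1]
    [2:1]
    [2:1]
    [2:2]
    [2:2]
    [2:2]
    [2:3]


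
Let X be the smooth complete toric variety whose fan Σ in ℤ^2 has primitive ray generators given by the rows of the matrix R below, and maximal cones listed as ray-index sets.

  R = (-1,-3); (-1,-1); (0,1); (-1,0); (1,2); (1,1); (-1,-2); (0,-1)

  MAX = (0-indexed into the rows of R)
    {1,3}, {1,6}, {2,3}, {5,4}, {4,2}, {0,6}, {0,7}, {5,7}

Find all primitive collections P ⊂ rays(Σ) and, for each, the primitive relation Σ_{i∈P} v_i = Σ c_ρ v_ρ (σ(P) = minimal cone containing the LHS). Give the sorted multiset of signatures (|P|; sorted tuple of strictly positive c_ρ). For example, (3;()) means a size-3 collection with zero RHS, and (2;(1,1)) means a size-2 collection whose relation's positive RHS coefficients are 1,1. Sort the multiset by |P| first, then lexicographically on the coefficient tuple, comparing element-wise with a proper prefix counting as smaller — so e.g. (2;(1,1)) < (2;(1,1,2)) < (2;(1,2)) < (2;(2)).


20 minimal non-faces of Δ(Σ) (on 8 rays):

  P = {1,5}:  v_{1} + v_{5} = 0 ; sig = (2;())
  P = {2,7}:  v_{2} + v_{7} = 0 ; sig = (2;())
  P = {4,6}:  v_{4} + v_{6} = 0 ; sig = (2;())
  P = {0,2}:  v_{0} + v_{2} = v_{6} ; sig = (2;(1))
  P = {0,4}:  v_{0} + v_{4} = v_{7} ; sig = (2;(1))
  P = {1,2}:  v_{1} + v_{2} = v_{3} ; sig = (2;(1))
  P = {1,4}:  v_{1} + v_{4} = v_{2} ; sig = (2;(1))
  P = {1,7}:  v_{1} + v_{7} = v_{6} ; sig = (2;(1))
  P = {2,5}:  v_{2} + v_{5} = v_{4} ; sig = (2;(1))
  P = {2,6}:  v_{2} + v_{6} = v_{1} ; sig = (2;(1))
  P = {3,5}:  v_{3} + v_{5} = v_{2} ; sig = (2;(1))
  P = {3,7}:  v_{3} + v_{7} = v_{1} ; sig = (2;(1))
  P = {4,7}:  v_{4} + v_{7} = v_{5} ; sig = (2;(1))
  P = {5,6}:  v_{5} + v_{6} = v_{7} ; sig = (2;(1))
  P = {6,7}:  v_{6} + v_{7} = v_{0} ; sig = (2;(1))
  P = {0,3}:  v_{0} + v_{3} = v_{1} + v_{6} ; sig = (2;(1,1))
  P = {0,1}:  v_{0} + v_{1} = 2·v_{6} ; sig = (2;(2))
  P = {0,5}:  v_{0} + v_{5} = 2·v_{7} ; sig = (2;(2))
  P = {3,4}:  v_{3} + v_{4} = 2·v_{2} ; sig = (2;(2))
  P = {3,6}:  v_{3} + v_{6} = 2·v_{1} ; sig = (2;(2))

Hence PRS(X_Σ) =
    |P|=2: 20 collections, coeffs (), (), (), (1), (1), (1), (1), (1), (1), (1), (1), (1), (1), (1), (1), (1,1), (2), (2), (2), (2)


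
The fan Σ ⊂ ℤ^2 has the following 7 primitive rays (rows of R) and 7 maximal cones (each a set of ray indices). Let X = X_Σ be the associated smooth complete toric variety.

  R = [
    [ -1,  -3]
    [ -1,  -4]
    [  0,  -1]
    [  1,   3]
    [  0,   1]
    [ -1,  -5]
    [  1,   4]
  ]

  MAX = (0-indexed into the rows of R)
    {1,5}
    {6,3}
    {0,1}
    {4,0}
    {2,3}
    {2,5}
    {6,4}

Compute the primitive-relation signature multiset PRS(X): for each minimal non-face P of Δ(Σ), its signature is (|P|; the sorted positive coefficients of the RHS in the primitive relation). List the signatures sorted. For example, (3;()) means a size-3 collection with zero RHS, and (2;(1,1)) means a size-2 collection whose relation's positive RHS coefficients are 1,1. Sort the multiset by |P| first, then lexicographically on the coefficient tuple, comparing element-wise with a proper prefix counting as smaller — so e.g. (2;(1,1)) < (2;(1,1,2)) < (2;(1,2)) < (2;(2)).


The 14 primitive collections of Σ (r=7, n=2):

  P={0,3}:  v_{0} + v_{3} = 0  so sig = (2;())
  P={1,6}:  v_{1} + v_{6} = 0  so sig = (2;())
  P={2,4}:  v_{2} + v_{4} = 0  so sig = (2;())
  P={0,2}:  v_{0} + v_{2} = v_{1}  so sig = (2;(1))
  P={0,6}:  v_{0} + v_{6} = v_{4}  so sig = (2;(1))
  P={1,2}:  v_{1} + v_{2} = v_{5}  so sig = (2;(1))
  P={1,3}:  v_{1} + v_{3} = v_{2}  so sig = (2;(1))
  P={1,4}:  v_{1} + v_{4} = v_{0}  so sig = (2;(1))
  P={2,6}:  v_{2} + v_{6} = v_{3}  so sig = (2;(1))
  P={3,4}:  v_{3} + v_{4} = v_{6}  so sig = (2;(1))
  P={4,5}:  v_{4} + v_{5} = v_{1}  so sig = (2;(1))
  P={5,6}:  v_{5} + v_{6} = v_{2}  so sig = (2;(1))
  P={0,5}:  v_{0} + v_{5} = 2·v_{1}  so sig = (2;(2))
  P={3,5}:  v_{3} + v_{5} = 2·v_{2}  so sig = (2;(2))

Signatures (|P|; sorted positive RHS coefficients), sorted:
{ (2;()) ×3,  (2;(1)) ×9,  (2;(2)) ×2 }


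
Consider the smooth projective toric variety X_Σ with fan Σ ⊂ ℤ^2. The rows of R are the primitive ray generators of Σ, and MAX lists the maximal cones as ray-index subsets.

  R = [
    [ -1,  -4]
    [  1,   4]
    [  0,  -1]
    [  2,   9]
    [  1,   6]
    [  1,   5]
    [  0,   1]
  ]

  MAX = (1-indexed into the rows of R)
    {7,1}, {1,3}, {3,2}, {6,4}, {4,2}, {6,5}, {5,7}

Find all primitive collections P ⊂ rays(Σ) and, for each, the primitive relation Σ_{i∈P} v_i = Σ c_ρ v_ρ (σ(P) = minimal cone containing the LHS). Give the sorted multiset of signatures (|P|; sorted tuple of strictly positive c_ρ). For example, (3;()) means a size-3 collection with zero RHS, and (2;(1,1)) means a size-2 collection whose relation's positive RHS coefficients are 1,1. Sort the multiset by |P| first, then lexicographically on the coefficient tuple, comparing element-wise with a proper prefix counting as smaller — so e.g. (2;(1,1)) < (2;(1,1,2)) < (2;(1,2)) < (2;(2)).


14 collections generate NE(X_Σ); each relation:

  {1,2}:  v_{1} + v_{2} = 0  ⟹  sig = (2;())
  {3,7}:  v_{3} + v_{7} = 0  ⟹  sig = (2;())
  {1,4}:  v_{1} + v_{4} = v_{6}  ⟹  sig = (2;(1))
  {1,6}:  v_{1} + v_{6} = v_{7}  ⟹  sig = (2;(1))
  {2,6}:  v_{2} + v_{6} = v_{4}  ⟹  sig = (2;(1))
  {2,7}:  v_{2} + v_{7} = v_{6}  ⟹  sig = (2;(1))
  {3,5}:  v_{3} + v_{5} = v_{6}  ⟹  sig = (2;(1))
  {3,6}:  v_{3} + v_{6} = v_{2}  ⟹  sig = (2;(1))
  {6,7}:  v_{6} + v_{7} = v_{5}  ⟹  sig = (2;(1))
  {1,5}:  v_{1} + v_{5} = 2·v_{7}  ⟹  sig = (2;(2))
  {2,5}:  v_{2} + v_{5} = 2·v_{6}  ⟹  sig = (2;(2))
  {3,4}:  v_{3} + v_{4} = 2·v_{2}  ⟹  sig = (2;(2))
  {4,7}:  v_{4} + v_{7} = 2·v_{6}  ⟹  sig = (2;(2))
  {4,5}:  v_{4} + v_{5} = 3·v_{6}  ⟹  sig = (2;(3))

Hence PRS(X_Σ) =
{ (2;()) ×2,  (2;(1)) ×7,  (2;(2)) ×4,  (2;(3)) }


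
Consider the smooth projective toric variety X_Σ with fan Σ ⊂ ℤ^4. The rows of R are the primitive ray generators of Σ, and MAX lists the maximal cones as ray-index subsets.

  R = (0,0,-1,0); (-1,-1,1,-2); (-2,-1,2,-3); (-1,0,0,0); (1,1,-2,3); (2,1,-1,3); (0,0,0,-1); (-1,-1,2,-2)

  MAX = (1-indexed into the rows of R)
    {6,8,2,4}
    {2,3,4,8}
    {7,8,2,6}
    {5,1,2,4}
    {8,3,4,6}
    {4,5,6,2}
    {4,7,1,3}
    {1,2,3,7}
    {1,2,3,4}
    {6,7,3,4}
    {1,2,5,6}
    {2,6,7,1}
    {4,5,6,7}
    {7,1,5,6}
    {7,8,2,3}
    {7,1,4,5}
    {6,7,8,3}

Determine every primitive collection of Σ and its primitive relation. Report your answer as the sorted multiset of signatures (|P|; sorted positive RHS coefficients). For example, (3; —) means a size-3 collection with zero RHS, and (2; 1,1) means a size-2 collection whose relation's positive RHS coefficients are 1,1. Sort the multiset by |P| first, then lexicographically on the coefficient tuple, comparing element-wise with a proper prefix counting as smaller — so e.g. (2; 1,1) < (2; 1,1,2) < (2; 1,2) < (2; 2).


9 minimal non-faces of Δ(Σ) (on 8 rays):

  P={1,8}:  v_{1} + v_{8} = v_{2} — sig = (2; 1)
  P={3,5}:  v_{3} + v_{5} = v_{4} — sig = (2; 1)
  P={5,8}:  v_{5} + v_{8} = v_{2} + v_{4} + v_{6} — sig = (2; 1,1,1)
  P={1,3,6}:  v_{1} + v_{3} + v_{6} = 0 — sig = (3; —)
  P={1,4,6}:  v_{1} + v_{4} + v_{6} = v_{5} — sig = (3; 1)
  P={2,3,6}:  v_{2} + v_{3} + v_{6} = v_{8} — sig = (3; 1)
  P={2,5,7}:  v_{2} + v_{5} + v_{7} = v_{1} — sig = (3; 1)
  P={4,7,8}:  v_{4} + v_{7} + v_{8} = v_{3} — sig = (3; 1)
  P={2,4,7}:  v_{2} + v_{4} + v_{7} = v_{1} + v_{3} — sig = (3; 1,1)

so the primitive-relation signature multiset is
    |P|=2: 3 collections, coeffs (1), (1), (1,1,1)
    |P|=3: 6 collections, coeffs (), (1), (1), (1), (1), (1,1)


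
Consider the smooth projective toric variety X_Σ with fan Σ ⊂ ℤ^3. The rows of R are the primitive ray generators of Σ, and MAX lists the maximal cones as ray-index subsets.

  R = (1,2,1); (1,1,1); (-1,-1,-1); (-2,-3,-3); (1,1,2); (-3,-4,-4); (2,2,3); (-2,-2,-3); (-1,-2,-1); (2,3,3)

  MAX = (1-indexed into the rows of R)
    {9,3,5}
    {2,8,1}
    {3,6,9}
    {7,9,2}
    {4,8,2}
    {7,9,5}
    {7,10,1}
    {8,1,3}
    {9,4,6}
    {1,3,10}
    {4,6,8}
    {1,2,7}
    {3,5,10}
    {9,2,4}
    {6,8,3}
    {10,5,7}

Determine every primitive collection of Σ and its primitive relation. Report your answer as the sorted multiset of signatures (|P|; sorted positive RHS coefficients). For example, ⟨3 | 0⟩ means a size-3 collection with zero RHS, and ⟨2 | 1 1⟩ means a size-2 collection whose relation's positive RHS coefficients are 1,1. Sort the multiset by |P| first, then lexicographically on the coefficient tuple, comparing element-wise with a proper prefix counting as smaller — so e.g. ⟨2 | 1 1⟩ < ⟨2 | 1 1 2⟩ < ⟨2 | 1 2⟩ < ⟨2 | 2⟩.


21 collections generate NE(X_Σ); each relation:

  {1,9}:  v_{1} + v_{9} = 0 ; sig = ⟨2 | 0⟩
  {2,3}:  v_{2} + v_{3} = 0 ; sig = ⟨2 | 0⟩
  {4,10}:  v_{4} + v_{10} = 0 ; sig = ⟨2 | 0⟩
  {7,8}:  v_{7} + v_{8} = 0 ; sig = ⟨2 | 0⟩
  {1,5}:  v_{1} + v_{5} = v_{10} ; sig = ⟨2 | 1⟩
  {1,6}:  v_{1} + v_{6} = v_{8} ; sig = ⟨2 | 1⟩
  {2,5}:  v_{2} + v_{5} = v_{7} ; sig = ⟨2 | 1⟩
  {2,6}:  v_{2} + v_{6} = v_{4} ; sig = ⟨2 | 1⟩
  {3,4}:  v_{3} + v_{4} = v_{6} ; sig = ⟨2 | 1⟩
  {3,7}:  v_{3} + v_{7} = v_{5} ; sig = ⟨2 | 1⟩
  {4,5}:  v_{4} + v_{5} = v_{9} ; sig = ⟨2 | 1⟩
  {5,8}:  v_{5} + v_{8} = v_{3} ; sig = ⟨2 | 1⟩
  {6,7}:  v_{6} + v_{7} = v_{9} ; sig = ⟨2 | 1⟩
  {6,10}:  v_{6} + v_{10} = v_{3} ; sig = ⟨2 | 1⟩
  {8,9}:  v_{8} + v_{9} = v_{6} ; sig = ⟨2 | 1⟩
  {9,10}:  v_{9} + v_{10} = v_{5} ; sig = ⟨2 | 1⟩
  {1,4}:  v_{1} + v_{4} = v_{2} + v_{8} ; sig = ⟨2 | 1 1⟩
  {2,10}:  v_{2} + v_{10} = v_{1} + v_{7} ; sig = ⟨2 | 1 1⟩
  {4,7}:  v_{4} + v_{7} = v_{2} + v_{9} ; sig = ⟨2 | 1 1⟩
  {5,6}:  v_{5} + v_{6} = v_{3} + v_{9} ; sig = ⟨2 | 1 1⟩
  {8,10}:  v_{8} + v_{10} = v_{1} + v_{3} ; sig = ⟨2 | 1 1⟩

Hence PRS(X_Σ) =
    ⟨2 | 0⟩
    ⟨2 | 0⟩
    ⟨2 | 0⟩
    ⟨2 | 0⟩
    ⟨2 | 1⟩
    ⟨2 | 1⟩
    ⟨2 | 1⟩
    ⟨2 | 1⟩
    ⟨2 | 1⟩
    ⟨2 | 1⟩
    ⟨2 | 1⟩
    ⟨2 | 1⟩
    ⟨2 | 1⟩
    ⟨2 | 1⟩
    ⟨2 | 1⟩
    ⟨2 | 1⟩
    ⟨2 | 1 1⟩
    ⟨2 | 1 1⟩
    ⟨2 | 1 1⟩
    ⟨2 | 1 1⟩
    ⟨2 | 1 1⟩


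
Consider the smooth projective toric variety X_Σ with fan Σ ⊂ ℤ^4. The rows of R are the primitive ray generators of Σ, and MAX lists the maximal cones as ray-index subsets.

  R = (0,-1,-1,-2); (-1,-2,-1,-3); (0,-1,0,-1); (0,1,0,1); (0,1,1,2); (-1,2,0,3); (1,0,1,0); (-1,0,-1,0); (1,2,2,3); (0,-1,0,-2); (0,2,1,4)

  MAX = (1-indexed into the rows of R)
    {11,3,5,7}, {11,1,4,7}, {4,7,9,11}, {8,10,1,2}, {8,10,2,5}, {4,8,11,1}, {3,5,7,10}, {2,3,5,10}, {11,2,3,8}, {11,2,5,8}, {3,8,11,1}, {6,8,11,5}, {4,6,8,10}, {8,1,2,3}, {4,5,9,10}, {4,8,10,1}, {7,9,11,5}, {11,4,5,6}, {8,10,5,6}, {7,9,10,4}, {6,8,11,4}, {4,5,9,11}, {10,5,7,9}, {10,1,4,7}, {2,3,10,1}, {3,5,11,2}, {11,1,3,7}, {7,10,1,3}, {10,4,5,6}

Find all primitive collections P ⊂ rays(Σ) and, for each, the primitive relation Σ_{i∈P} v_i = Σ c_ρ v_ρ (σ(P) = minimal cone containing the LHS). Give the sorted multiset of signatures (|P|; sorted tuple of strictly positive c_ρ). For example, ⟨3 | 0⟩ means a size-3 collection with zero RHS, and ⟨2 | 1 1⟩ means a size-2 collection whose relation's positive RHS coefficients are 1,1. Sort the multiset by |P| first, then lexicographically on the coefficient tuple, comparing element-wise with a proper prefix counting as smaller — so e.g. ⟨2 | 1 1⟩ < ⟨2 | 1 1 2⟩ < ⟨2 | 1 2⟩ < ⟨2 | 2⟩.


Minimal non-faces — 20 found among 11 rays, 29 max cones:

  P = {1,5}:  v_{1} + v_{5} = 0  so sig = ⟨2 | 0⟩
  P = {3,4}:  v_{3} + v_{4} = 0  so sig = ⟨2 | 0⟩
  P = {7,8}:  v_{7} + v_{8} = 0  so sig = ⟨2 | 0⟩
  P = {10,11}:  v_{10} + v_{11} = v_{5}  so sig = ⟨2 | 1⟩
  P = {1,6}:  v_{1} + v_{6} = v_{4} + v_{8}  so sig = ⟨2 | 1 1⟩
  P = {1,9}:  v_{1} + v_{9} = v_{4} + v_{7}  so sig = ⟨2 | 1 1⟩
  P = {2,4}:  v_{2} + v_{4} = v_{8} + v_{10}  so sig = ⟨2 | 1 1⟩
  P = {2,7}:  v_{2} + v_{7} = v_{3} + v_{10}  so sig = ⟨2 | 1 1⟩
  P = {2,9}:  v_{2} + v_{9} = v_{5} + v_{10}  so sig = ⟨2 | 1 1⟩
  P = {3,6}:  v_{3} + v_{6} = v_{5} + v_{8}  so sig = ⟨2 | 1 1⟩
  P = {3,9}:  v_{3} + v_{9} = v_{5} + v_{7}  so sig = ⟨2 | 1 1⟩
  P = {6,7}:  v_{6} + v_{7} = v_{4} + v_{5}  so sig = ⟨2 | 1 1⟩
  P = {8,9}:  v_{8} + v_{9} = v_{4} + v_{5}  so sig = ⟨2 | 1 1⟩
  P = {2,6}:  v_{2} + v_{6} = v_{5} + 2·v_{8} + v_{10}  so sig = ⟨2 | 1 1 2⟩
  P = {6,9}:  v_{6} + v_{9} = 2·v_{4} + 2·v_{5}  so sig = ⟨2 | 2 2⟩
  P = {3,8,10}:  v_{3} + v_{8} + v_{10} = v_{2}  so sig = ⟨3 | 1⟩
  P = {4,5,7}:  v_{4} + v_{5} + v_{7} = v_{9}  so sig = ⟨3 | 1⟩
  P = {4,5,8}:  v_{4} + v_{5} + v_{8} = v_{6}  so sig = ⟨3 | 1⟩
  P = {1,2,11}:  v_{1} + v_{2} + v_{11} = v_{3} + v_{8}  so sig = ⟨3 | 1 1⟩
  P = {3,5,8}:  v_{3} + v_{5} + v_{8} = v_{2} + v_{11}  so sig = ⟨3 | 1 1⟩

Hence PRS(X_Σ) =
    |P|=2: 15 collections, coeffs (), (), (), (1), (1,1), (1,1), (1,1), (1,1), (1,1), (1,1), (1,1), (1,1), (1,1), (1,1,2), (2,2)
    |P|=3: 5 collections, coeffs (1), (1), (1), (1,1), (1,1)


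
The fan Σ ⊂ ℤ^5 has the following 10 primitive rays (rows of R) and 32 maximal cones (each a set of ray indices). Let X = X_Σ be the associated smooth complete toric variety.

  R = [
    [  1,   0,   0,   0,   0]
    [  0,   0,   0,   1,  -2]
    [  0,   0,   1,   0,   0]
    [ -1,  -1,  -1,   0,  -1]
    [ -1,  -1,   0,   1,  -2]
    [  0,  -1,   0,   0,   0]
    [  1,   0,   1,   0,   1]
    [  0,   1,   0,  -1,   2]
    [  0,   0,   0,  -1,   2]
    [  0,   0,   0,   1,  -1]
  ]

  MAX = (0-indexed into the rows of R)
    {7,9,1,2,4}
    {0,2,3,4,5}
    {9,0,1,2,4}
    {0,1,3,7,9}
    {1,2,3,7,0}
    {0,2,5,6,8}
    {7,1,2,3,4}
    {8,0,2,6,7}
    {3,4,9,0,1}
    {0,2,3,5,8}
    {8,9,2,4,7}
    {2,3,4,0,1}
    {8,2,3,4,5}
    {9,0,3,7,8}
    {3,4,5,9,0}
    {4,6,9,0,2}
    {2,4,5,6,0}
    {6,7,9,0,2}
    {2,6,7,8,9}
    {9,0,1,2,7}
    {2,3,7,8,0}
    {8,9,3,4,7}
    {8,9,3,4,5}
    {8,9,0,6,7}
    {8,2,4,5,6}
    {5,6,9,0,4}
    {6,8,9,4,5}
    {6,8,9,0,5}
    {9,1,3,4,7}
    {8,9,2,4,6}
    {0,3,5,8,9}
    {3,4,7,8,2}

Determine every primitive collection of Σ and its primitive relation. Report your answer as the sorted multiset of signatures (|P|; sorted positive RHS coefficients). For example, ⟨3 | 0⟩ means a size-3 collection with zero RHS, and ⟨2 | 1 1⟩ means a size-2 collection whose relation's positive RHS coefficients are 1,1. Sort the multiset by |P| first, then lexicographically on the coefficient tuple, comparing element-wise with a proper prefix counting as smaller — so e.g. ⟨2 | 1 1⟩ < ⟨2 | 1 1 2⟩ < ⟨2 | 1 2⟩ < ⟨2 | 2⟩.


Σ has 11 primitive collections:

  P={1,8}:  v_{1} + v_{8} = 0  ⟹  sig = ⟨2 | 0⟩
  P={3,6}:  v_{3} + v_{6} = v_{5}  ⟹  sig = ⟨2 | 1⟩
  P={5,7}:  v_{5} + v_{7} = v_{8}  ⟹  sig = ⟨2 | 1⟩
  P={1,5}:  v_{1} + v_{5} = v_{0} + v_{4}  ⟹  sig = ⟨2 | 1 1⟩
  P={1,6}:  v_{1} + v_{6} = v_{0} + v_{2} + v_{9}  ⟹  sig = ⟨2 | 1 1 1⟩
  P={0,4,7}:  v_{0} + v_{4} + v_{7} = 0  ⟹  sig = ⟨3 | 0⟩
  P={0,4,8}:  v_{0} + v_{4} + v_{8} = v_{5}  ⟹  sig = ⟨3 | 1⟩
  P={2,3,9}:  v_{2} + v_{3} + v_{9} = v_{4}  ⟹  sig = ⟨3 | 1⟩
  P={2,5,9}:  v_{2} + v_{5} + v_{9} = v_{4} + v_{6}  ⟹  sig = ⟨3 | 1 1⟩
  P={4,6,7}:  v_{4} + v_{6} + v_{7} = v_{2} + v_{8} + v_{9}  ⟹  sig = ⟨3 | 1 1 1⟩
  P={0,2,8,9}:  v_{0} + v_{2} + v_{8} + v_{9} = v_{6}  ⟹  sig = ⟨4 | 1⟩

so the primitive-relation signature multiset is
{ ⟨2 | 0⟩,  ⟨2 | 1⟩ ×2,  ⟨2 | 1 1⟩,  ⟨2 | 1 1 1⟩,  ⟨3 | 0⟩,  ⟨3 | 1⟩ ×2,  ⟨3 | 1 1⟩,  ⟨3 | 1 1 1⟩,  ⟨4 | 1⟩ }


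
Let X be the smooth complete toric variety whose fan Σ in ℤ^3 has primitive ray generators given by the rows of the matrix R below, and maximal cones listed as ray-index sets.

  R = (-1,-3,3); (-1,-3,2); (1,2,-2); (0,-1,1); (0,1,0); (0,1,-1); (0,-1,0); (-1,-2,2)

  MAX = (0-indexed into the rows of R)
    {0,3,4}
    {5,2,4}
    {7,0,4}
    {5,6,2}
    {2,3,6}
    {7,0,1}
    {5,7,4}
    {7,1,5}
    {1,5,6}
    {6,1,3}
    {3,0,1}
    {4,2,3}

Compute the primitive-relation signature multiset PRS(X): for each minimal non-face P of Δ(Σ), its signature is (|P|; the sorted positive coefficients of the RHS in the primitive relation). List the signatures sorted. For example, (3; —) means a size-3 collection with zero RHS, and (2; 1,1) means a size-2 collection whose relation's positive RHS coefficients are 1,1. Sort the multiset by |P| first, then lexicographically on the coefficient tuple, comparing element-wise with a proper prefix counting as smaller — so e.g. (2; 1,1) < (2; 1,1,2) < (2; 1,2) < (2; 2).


The 10 primitive collections of Σ (r=8, n=3):

  {2,7}:  v_{2} + v_{7} = 0  ⇒ sig = (2; —)
  {3,5}:  v_{3} + v_{5} = 0  ⇒ sig = (2; —)
  {4,6}:  v_{4} + v_{6} = 0  ⇒ sig = (2; —)
  {0,2}:  v_{0} + v_{2} = v_{3}  ⇒ sig = (2; 1)
  {0,5}:  v_{0} + v_{5} = v_{7}  ⇒ sig = (2; 1)
  {1,2}:  v_{1} + v_{2} = v_{6}  ⇒ sig = (2; 1)
  {1,4}:  v_{1} + v_{4} = v_{7}  ⇒ sig = (2; 1)
  {3,7}:  v_{3} + v_{7} = v_{0}  ⇒ sig = (2; 1)
  {6,7}:  v_{6} + v_{7} = v_{1}  ⇒ sig = (2; 1)
  {0,6}:  v_{0} + v_{6} = v_{1} + v_{3}  ⇒ sig = (2; 1,1)

so the primitive-relation signature multiset is
{ (2; —) ×3,  (2; 1) ×6,  (2; 1,1) }


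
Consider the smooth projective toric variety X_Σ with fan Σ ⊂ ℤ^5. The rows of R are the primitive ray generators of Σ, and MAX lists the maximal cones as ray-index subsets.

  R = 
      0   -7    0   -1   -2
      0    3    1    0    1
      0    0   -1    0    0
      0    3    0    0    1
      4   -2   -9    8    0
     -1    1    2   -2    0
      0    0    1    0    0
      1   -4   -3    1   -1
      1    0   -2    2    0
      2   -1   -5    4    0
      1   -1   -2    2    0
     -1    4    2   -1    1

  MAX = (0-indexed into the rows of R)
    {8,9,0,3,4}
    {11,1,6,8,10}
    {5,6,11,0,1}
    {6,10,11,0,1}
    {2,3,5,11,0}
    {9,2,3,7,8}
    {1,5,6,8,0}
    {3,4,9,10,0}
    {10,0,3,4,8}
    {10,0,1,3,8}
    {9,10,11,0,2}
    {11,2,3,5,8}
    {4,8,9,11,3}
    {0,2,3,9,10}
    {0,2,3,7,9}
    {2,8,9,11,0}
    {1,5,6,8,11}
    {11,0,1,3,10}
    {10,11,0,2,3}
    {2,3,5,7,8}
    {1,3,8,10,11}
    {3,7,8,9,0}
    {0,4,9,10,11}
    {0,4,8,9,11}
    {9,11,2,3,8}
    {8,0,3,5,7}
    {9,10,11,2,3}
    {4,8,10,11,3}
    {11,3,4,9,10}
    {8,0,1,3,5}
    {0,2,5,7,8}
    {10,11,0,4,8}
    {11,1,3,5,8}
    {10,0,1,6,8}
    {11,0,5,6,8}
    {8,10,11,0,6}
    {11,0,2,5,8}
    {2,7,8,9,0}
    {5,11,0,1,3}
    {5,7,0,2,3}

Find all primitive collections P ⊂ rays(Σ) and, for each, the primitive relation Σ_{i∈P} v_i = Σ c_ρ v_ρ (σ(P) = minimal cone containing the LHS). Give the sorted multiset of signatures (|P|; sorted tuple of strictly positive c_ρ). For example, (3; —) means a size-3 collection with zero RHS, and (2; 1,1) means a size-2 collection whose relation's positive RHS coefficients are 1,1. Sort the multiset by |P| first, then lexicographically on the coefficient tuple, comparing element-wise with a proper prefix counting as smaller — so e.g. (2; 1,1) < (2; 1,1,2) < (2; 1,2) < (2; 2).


Minimal non-faces — 23 found among 12 rays, 40 max cones:

  • {2,6}:  v_{2} + v_{6} = 0  ⇒ sig = (2; —)
  • {5,10}:  v_{5} + v_{10} = 0  ⇒ sig = (2; —)
  • {1,2}:  v_{1} + v_{2} = v_{3}  ⇒ sig = (2; 1)
  • {3,6}:  v_{3} + v_{6} = v_{1}  ⇒ sig = (2; 1)
  • {7,11}:  v_{7} + v_{11} = v_{2}  ⇒ sig = (2; 1)
  • {4,5}:  v_{4} + v_{5} = v_{8} + v_{9}  ⇒ sig = (2; 1,1)
  • {5,9}:  v_{5} + v_{9} = v_{2} + v_{8}  ⇒ sig = (2; 1,1)
  • {6,9}:  v_{6} + v_{9} = v_{8} + v_{10}  ⇒ sig = (2; 1,1)
  • {1,9}:  v_{1} + v_{9} = v_{3} + v_{8} + v_{10}  ⇒ sig = (2; 1,1,1)
  • {6,7}:  v_{6} + v_{7} = v_{0} + v_{3} + v_{8}  ⇒ sig = (2; 1,1,1)
  • {7,10}:  v_{7} + v_{10} = v_{0} + v_{3} + v_{9}  ⇒ sig = (2; 1,1,1)
  • {4,7}:  v_{4} + v_{7} = v_{0} + v_{3} + v_{8} + 2·v_{9}  ⇒ sig = (2; 1,1,1,2)
  • {1,7}:  v_{1} + v_{7} = v_{0} + 2·v_{3} + v_{8}  ⇒ sig = (2; 1,1,2)
  • {1,4}:  v_{1} + v_{4} = v_{3} + 2·v_{8} + 2·v_{10}  ⇒ sig = (2; 1,2,2)
  • {2,4}:  v_{2} + v_{4} = 2·v_{9}  ⇒ sig = (2; 2)
  • {4,6}:  v_{4} + v_{6} = 2·v_{8} + 2·v_{10}  ⇒ sig = (2; 2,2)
  • {2,8,10}:  v_{2} + v_{8} + v_{10} = v_{9}  ⇒ sig = (3; 1)
  • {8,9,10}:  v_{8} + v_{9} + v_{10} = v_{4}  ⇒ sig = (3; 1)
  • {0,3,8,11}:  v_{0} + v_{3} + v_{8} + v_{11} = 0  ⇒ sig = (4; —)
  • {0,1,8,11}:  v_{0} + v_{1} + v_{8} + v_{11} = v_{6}  ⇒ sig = (4; 1)
  • {0,2,3,8}:  v_{0} + v_{2} + v_{3} + v_{8} = v_{7}  ⇒ sig = (4; 1)
  • {0,3,4,11}:  v_{0} + v_{3} + v_{4} + v_{11} = v_{9} + v_{10}  ⇒ sig = (4; 1,1)
  • {0,3,9,11}:  v_{0} + v_{3} + v_{9} + v_{11} = v_{2} + v_{10}  ⇒ sig = (4; 1,1)

Hence PRS(X_Σ) =
{ (2; —) ×2,  (2; 1) ×3,  (2; 1,1) ×3,  (2; 1,1,1) ×3,  (2; 1,1,1,2),  (2; 1,1,2),  (2; 1,2,2),  (2; 2),  (2; 2,2),  (3; 1) ×2,  (4; —),  (4; 1) ×2,  (4; 1,1) ×2 }


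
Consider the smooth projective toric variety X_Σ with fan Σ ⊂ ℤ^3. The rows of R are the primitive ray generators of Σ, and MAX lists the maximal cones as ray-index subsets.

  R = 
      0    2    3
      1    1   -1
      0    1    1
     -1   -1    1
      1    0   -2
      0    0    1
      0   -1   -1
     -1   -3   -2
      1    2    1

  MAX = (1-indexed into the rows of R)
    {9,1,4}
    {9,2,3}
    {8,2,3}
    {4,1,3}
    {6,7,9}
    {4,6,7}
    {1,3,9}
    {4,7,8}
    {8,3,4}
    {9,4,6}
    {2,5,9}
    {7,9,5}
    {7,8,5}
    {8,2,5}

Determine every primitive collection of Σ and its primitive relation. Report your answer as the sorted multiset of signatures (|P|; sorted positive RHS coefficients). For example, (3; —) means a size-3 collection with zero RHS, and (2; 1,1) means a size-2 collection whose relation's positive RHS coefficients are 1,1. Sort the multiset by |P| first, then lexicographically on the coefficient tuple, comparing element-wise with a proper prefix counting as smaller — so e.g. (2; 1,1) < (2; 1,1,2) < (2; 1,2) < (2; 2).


Σ has 17 primitive collections:

  {2,4}:  v_{2} + v_{4} = 0  so sig = (2; —)
  {3,7}:  v_{3} + v_{7} = 0  so sig = (2; —)
  {1,5}:  v_{1} + v_{5} = v_{9}  so sig = (2; 1)
  {1,8}:  v_{1} + v_{8} = v_{4}  so sig = (2; 1)
  {2,7}:  v_{2} + v_{7} = v_{5}  so sig = (2; 1)
  {3,5}:  v_{3} + v_{5} = v_{2}  so sig = (2; 1)
  {4,5}:  v_{4} + v_{5} = v_{7}  so sig = (2; 1)
  {8,9}:  v_{8} + v_{9} = v_{7}  so sig = (2; 1)
  {1,2}:  v_{1} + v_{2} = v_{3} + v_{9}  so sig = (2; 1,1)
  {1,7}:  v_{1} + v_{7} = v_{4} + v_{9}  so sig = (2; 1,1)
  {2,6}:  v_{2} + v_{6} = v_{7} + v_{9}  so sig = (2; 1,1)
  {3,6}:  v_{3} + v_{6} = v_{4} + v_{9}  so sig = (2; 1,1)
  {5,6}:  v_{5} + v_{6} = 2·v_{7} + v_{9}  so sig = (2; 1,2)
  {6,8}:  v_{6} + v_{8} = v_{4} + 2·v_{7}  so sig = (2; 1,2)
  {1,6}:  v_{1} + v_{6} = 2·v_{4} + 2·v_{9}  so sig = (2; 2,2)
  {3,4,9}:  v_{3} + v_{4} + v_{9} = v_{1}  so sig = (3; 1)
  {4,7,9}:  v_{4} + v_{7} + v_{9} = v_{6}  so sig = (3; 1)

Hence PRS(X_Σ) =
{ (2; —) ×2,  (2; 1) ×6,  (2; 1,1) ×4,  (2; 1,2) ×2,  (2; 2,2),  (3; 1) ×2 }


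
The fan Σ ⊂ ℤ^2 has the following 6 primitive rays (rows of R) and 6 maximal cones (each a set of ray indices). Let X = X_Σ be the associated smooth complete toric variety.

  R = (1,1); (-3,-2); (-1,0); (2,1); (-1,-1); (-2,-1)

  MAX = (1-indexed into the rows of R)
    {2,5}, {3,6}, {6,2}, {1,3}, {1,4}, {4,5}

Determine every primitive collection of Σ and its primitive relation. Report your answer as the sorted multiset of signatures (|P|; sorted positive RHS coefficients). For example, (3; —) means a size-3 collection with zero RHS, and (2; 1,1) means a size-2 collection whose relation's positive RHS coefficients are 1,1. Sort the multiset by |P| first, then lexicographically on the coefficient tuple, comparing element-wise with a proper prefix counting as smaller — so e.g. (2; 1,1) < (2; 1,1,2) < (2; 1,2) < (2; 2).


Minimal non-faces — 9 found among 6 rays, 6 max cones:

  {1,5}:  v_{1} + v_{5} = 0 ; sig = (2; —)
  {4,6}:  v_{4} + v_{6} = 0 ; sig = (2; —)
  {1,2}:  v_{1} + v_{2} = v_{6} ; sig = (2; 1)
  {1,6}:  v_{1} + v_{6} = v_{3} ; sig = (2; 1)
  {2,4}:  v_{2} + v_{4} = v_{5} ; sig = (2; 1)
  {3,4}:  v_{3} + v_{4} = v_{1} ; sig = (2; 1)
  {3,5}:  v_{3} + v_{5} = v_{6} ; sig = (2; 1)
  {5,6}:  v_{5} + v_{6} = v_{2} ; sig = (2; 1)
  {2,3}:  v_{2} + v_{3} = 2·v_{6} ; sig = (2; 2)

so the primitive-relation signature multiset is
    |P|=2: 9 collections, coeffs (), (), (1), (1), (1), (1), (1), (1), (2)


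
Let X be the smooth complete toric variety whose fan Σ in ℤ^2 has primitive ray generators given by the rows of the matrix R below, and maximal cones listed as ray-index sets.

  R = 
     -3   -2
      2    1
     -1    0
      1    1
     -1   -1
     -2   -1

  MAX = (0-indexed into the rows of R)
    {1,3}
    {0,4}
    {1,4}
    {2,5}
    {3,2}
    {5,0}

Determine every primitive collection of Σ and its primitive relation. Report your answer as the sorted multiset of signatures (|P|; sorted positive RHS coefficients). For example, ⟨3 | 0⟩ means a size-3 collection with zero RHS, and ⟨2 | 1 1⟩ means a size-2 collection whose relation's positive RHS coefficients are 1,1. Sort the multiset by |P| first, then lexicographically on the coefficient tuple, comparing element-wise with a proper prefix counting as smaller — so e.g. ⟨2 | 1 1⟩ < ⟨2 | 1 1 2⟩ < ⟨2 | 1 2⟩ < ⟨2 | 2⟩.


Σ has 9 primitive collections:

  P={1,5}:  v_{1} + v_{5} = 0  ⟹  sig = ⟨2 | 0⟩
  P={3,4}:  v_{3} + v_{4} = 0  ⟹  sig = ⟨2 | 0⟩
  P={0,1}:  v_{0} + v_{1} = v_{4}  ⟹  sig = ⟨2 | 1⟩
  P={0,3}:  v_{0} + v_{3} = v_{5}  ⟹  sig = ⟨2 | 1⟩
  P={1,2}:  v_{1} + v_{2} = v_{3}  ⟹  sig = ⟨2 | 1⟩
  P={2,4}:  v_{2} + v_{4} = v_{5}  ⟹  sig = ⟨2 | 1⟩
  P={3,5}:  v_{3} + v_{5} = v_{2}  ⟹  sig = ⟨2 | 1⟩
  P={4,5}:  v_{4} + v_{5} = v_{0}  ⟹  sig = ⟨2 | 1⟩
  P={0,2}:  v_{0} + v_{2} = 2·v_{5}  ⟹  sig = ⟨2 | 2⟩

Hence PRS(X_Σ) =
[⟨2 | 0⟩, ⟨2 | 0⟩, ⟨2 | 1⟩, ⟨2 | 1⟩, ⟨2 | 1⟩, ⟨2 | 1⟩, ⟨2 | 1⟩, ⟨2 | 1⟩, ⟨2 | 2⟩]


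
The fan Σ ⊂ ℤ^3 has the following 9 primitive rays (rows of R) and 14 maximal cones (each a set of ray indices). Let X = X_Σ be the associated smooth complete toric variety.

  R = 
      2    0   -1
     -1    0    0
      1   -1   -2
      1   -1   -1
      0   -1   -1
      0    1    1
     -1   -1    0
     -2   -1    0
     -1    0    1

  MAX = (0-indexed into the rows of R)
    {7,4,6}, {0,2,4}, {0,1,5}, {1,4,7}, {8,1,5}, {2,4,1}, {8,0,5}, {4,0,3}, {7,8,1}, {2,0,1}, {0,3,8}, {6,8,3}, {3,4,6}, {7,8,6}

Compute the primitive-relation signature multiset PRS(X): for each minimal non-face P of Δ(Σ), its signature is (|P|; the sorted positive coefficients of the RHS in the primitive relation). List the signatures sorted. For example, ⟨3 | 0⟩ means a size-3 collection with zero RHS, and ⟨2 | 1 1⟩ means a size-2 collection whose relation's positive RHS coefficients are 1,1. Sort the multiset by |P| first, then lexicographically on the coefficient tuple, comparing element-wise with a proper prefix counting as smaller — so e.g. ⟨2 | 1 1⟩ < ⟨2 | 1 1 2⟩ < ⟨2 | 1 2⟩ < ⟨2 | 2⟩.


17 minimal non-faces of Δ(Σ) (on 9 rays):

  • {4,5}:  v_{4} + v_{5} = 0  ⟹  sig = ⟨2 | 0⟩
  • {0,6}:  v_{0} + v_{6} = v_{3}  ⟹  sig = ⟨2 | 1⟩
  • {0,7}:  v_{0} + v_{7} = v_{4}  ⟹  sig = ⟨2 | 1⟩
  • {1,3}:  v_{1} + v_{3} = v_{4}  ⟹  sig = ⟨2 | 1⟩
  • {1,6}:  v_{1} + v_{6} = v_{7}  ⟹  sig = ⟨2 | 1⟩
  • {2,8}:  v_{2} + v_{8} = v_{4}  ⟹  sig = ⟨2 | 1⟩
  • {4,8}:  v_{4} + v_{8} = v_{6}  ⟹  sig = ⟨2 | 1⟩
  • {5,6}:  v_{5} + v_{6} = v_{8}  ⟹  sig = ⟨2 | 1⟩
  • {2,5}:  v_{2} + v_{5} = v_{0} + v_{1}  ⟹  sig = ⟨2 | 1 1⟩
  • {3,5}:  v_{3} + v_{5} = v_{0} + v_{8}  ⟹  sig = ⟨2 | 1 1⟩
  • {3,7}:  v_{3} + v_{7} = v_{4} + v_{6}  ⟹  sig = ⟨2 | 1 1⟩
  • {5,7}:  v_{5} + v_{7} = v_{1} + v_{8}  ⟹  sig = ⟨2 | 1 1⟩
  • {2,3}:  v_{2} + v_{3} = v_{0} + 2·v_{4}  ⟹  sig = ⟨2 | 1 2⟩
  • {2,7}:  v_{2} + v_{7} = v_{1} + 2·v_{4}  ⟹  sig = ⟨2 | 1 2⟩
  • {2,6}:  v_{2} + v_{6} = 2·v_{4}  ⟹  sig = ⟨2 | 2⟩
  • {0,1,8}:  v_{0} + v_{1} + v_{8} = 0  ⟹  sig = ⟨3 | 0⟩
  • {0,1,4}:  v_{0} + v_{1} + v_{4} = v_{2}  ⟹  sig = ⟨3 | 1⟩

Hence PRS(X_Σ) =
{ ⟨2 | 0⟩,  ⟨2 | 1⟩ ×7,  ⟨2 | 1 1⟩ ×4,  ⟨2 | 1 2⟩ ×2,  ⟨2 | 2⟩,  ⟨3 | 0⟩,  ⟨3 | 1⟩ }


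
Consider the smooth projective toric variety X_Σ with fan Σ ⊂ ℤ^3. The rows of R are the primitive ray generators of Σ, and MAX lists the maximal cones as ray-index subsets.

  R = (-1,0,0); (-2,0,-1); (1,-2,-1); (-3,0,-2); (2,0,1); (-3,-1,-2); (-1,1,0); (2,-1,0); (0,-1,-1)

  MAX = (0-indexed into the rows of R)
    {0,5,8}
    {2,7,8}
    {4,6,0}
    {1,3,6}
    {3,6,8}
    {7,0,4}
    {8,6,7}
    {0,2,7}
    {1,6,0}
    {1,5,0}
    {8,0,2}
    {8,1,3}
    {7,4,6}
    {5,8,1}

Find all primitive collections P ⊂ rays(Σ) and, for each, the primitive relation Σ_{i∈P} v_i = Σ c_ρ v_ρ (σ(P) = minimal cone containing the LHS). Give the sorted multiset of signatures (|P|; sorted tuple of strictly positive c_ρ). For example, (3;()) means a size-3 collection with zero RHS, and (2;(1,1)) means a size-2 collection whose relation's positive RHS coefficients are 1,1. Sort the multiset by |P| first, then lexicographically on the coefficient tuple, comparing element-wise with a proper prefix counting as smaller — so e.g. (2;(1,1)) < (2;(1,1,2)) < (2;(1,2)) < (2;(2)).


Minimal non-faces — 20 found among 9 rays, 14 max cones:

  P = {1,4}:  v_{1} + v_{4} = 0  ⟹  sig = (2;())
  P = {1,7}:  v_{1} + v_{7} = v_{8}  ⟹  sig = (2;(1))
  P = {2,6}:  v_{2} + v_{6} = v_{8}  ⟹  sig = (2;(1))
  P = {4,8}:  v_{4} + v_{8} = v_{7}  ⟹  sig = (2;(1))
  P = {3,4}:  v_{3} + v_{4} = v_{6} + v_{8}  ⟹  sig = (2;(1,1))
  P = {4,5}:  v_{4} + v_{5} = v_{0} + v_{8}  ⟹  sig = (2;(1,1))
  P = {1,2}:  v_{1} + v_{2} = v_{0} + 2·v_{8}  ⟹  sig = (2;(1,2))
  P = {2,3}:  v_{2} + v_{3} = v_{1} + 2·v_{8}  ⟹  sig = (2;(1,2))
  P = {2,4}:  v_{2} + v_{4} = v_{0} + 2·v_{7}  ⟹  sig = (2;(1,2))
  P = {3,7}:  v_{3} + v_{7} = v_{6} + 2·v_{8}  ⟹  sig = (2;(1,2))
  P = {5,7}:  v_{5} + v_{7} = v_{0} + 2·v_{8}  ⟹  sig = (2;(1,2))
  P = {3,5}:  v_{3} + v_{5} = 3·v_{1} + v_{8}  ⟹  sig = (2;(1,3))
  P = {0,3}:  v_{0} + v_{3} = 2·v_{1}  ⟹  sig = (2;(2))
  P = {5,6}:  v_{5} + v_{6} = 2·v_{1}  ⟹  sig = (2;(2))
  P = {2,5}:  v_{2} + v_{5} = 2·v_{0} + 3·v_{8}  ⟹  sig = (2;(2,3))
  P = {0,6,7}:  v_{0} + v_{6} + v_{7} = 0  ⟹  sig = (3;())
  P = {0,1,8}:  v_{0} + v_{1} + v_{8} = v_{5}  ⟹  sig = (3;(1))
  P = {0,6,8}:  v_{0} + v_{6} + v_{8} = v_{1}  ⟹  sig = (3;(1))
  P = {0,7,8}:  v_{0} + v_{7} + v_{8} = v_{2}  ⟹  sig = (3;(1))
  P = {1,6,8}:  v_{1} + v_{6} + v_{8} = v_{3}  ⟹  sig = (3;(1))

Sorted signature multiset PRS(X):
{ (2;()),  (2;(1)) ×3,  (2;(1,1)) ×2,  (2;(1,2)) ×5,  (2;(1,3)),  (2;(2)) ×2,  (2;(2,3)),  (3;()),  (3;(1)) ×4 }


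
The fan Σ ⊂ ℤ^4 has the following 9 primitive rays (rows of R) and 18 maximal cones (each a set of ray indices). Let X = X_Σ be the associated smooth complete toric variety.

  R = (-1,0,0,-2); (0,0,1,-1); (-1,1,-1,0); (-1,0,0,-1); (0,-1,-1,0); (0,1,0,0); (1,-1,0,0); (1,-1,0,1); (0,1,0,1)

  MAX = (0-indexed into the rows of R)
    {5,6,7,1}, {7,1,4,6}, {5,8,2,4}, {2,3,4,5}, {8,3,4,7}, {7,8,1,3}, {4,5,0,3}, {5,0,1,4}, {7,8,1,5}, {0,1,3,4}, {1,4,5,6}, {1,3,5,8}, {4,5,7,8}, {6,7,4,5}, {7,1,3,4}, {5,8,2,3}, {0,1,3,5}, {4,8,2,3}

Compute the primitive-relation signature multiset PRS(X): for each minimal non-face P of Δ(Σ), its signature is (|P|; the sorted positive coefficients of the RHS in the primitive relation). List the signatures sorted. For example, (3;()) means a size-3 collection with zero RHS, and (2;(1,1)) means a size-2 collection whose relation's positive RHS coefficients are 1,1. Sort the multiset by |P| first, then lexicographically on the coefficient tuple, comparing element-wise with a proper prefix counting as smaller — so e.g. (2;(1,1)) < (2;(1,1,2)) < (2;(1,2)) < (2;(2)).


|primitive collections| = 14. Relations:

  • {0,7}:  v_{0} + v_{7} = v_{1} + v_{4}  so sig = (2;(1,1))
  • {0,8}:  v_{0} + v_{8} = v_{3} + v_{5}  so sig = (2;(1,1))
  • {1,2}:  v_{1} + v_{2} = v_{3} + v_{5}  so sig = (2;(1,1))
  • {2,6}:  v_{2} + v_{6} = v_{4} + v_{5}  so sig = (2;(1,1))
  • {2,7}:  v_{2} + v_{7} = v_{4} + v_{8}  so sig = (2;(1,1))
  • {3,6}:  v_{3} + v_{6} = v_{1} + v_{4}  so sig = (2;(1,1))
  • {6,8}:  v_{6} + v_{8} = v_{5} + v_{7}  so sig = (2;(1,1))
  • {0,2}:  v_{0} + v_{2} = 2·v_{3} + v_{4} + 2·v_{5}  so sig = (2;(1,2,2))
  • {0,6}:  v_{0} + v_{6} = 2·v_{1} + 2·v_{4} + v_{5}  so sig = (2;(1,2,2))
  • {1,4,8}:  v_{1} + v_{4} + v_{8} = 0  so sig = (3;())
  • {3,5,7}:  v_{3} + v_{5} + v_{7} = 0  so sig = (3;())
  • {1,3,4,5}:  v_{1} + v_{3} + v_{4} + v_{5} = v_{0}  so sig = (4;(1))
  • {1,4,5,7}:  v_{1} + v_{4} + v_{5} + v_{7} = v_{6}  so sig = (4;(1))
  • {3,4,5,8}:  v_{3} + v_{4} + v_{5} + v_{8} = v_{2}  so sig = (4;(1))

Sorted signature multiset PRS(X):
{ (2;(1,1)) ×7,  (2;(1,2,2)) ×2,  (3;()) ×2,  (4;(1)) ×3 }


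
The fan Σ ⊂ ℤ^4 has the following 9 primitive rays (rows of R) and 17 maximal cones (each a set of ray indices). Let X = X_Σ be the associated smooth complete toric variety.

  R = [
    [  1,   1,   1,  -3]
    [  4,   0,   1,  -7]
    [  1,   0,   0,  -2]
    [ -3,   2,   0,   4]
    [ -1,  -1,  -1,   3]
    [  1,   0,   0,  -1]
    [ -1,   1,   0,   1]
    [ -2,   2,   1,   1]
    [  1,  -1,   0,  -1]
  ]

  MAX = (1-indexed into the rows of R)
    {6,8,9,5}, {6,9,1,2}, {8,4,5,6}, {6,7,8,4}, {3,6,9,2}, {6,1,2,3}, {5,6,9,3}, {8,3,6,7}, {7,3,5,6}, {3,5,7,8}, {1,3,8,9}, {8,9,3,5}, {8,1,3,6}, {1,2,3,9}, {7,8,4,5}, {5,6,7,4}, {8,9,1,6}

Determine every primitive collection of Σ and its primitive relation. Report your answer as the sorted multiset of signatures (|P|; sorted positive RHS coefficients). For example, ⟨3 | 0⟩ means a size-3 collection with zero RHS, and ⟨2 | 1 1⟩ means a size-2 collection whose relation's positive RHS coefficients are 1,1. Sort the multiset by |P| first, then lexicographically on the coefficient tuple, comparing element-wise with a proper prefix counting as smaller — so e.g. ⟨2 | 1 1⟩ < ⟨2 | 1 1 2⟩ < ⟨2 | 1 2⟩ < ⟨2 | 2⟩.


|primitive collections| = 14. Relations:

  • {1,5}:  v_{1} + v_{5} = 0 — sig = ⟨2 | 0⟩
  • {7,9}:  v_{7} + v_{9} = 0 — sig = ⟨2 | 0⟩
  • {1,4}:  v_{1} + v_{4} = v_{6} + v_{7} + v_{8} — sig = ⟨2 | 1 1 1⟩
  • {1,7}:  v_{1} + v_{7} = v_{3} + v_{6} + v_{8} — sig = ⟨2 | 1 1 1⟩
  • {2,5}:  v_{2} + v_{5} = v_{3} + v_{6} + v_{9} — sig = ⟨2 | 1 1 1⟩
  • {2,7}:  v_{2} + v_{7} = v_{1} + v_{3} + v_{6} — sig = ⟨2 | 1 1 1⟩
  • {4,9}:  v_{4} + v_{9} = v_{5} + v_{6} + v_{8} — sig = ⟨2 | 1 1 1⟩
  • {2,4}:  v_{2} + v_{4} = v_{3} + 2·v_{6} + v_{8} — sig = ⟨2 | 1 1 2⟩
  • {2,8}:  v_{2} + v_{8} = 2·v_{1} — sig = ⟨2 | 2⟩
  • {3,4}:  v_{3} + v_{4} = 2·v_{7} — sig = ⟨2 | 2⟩
  • {1,3,6,9}:  v_{1} + v_{3} + v_{6} + v_{9} = v_{2} — sig = ⟨4 | 1⟩
  • {3,5,6,8}:  v_{3} + v_{5} + v_{6} + v_{8} = v_{7} — sig = ⟨4 | 1⟩
  • {3,6,8,9}:  v_{3} + v_{6} + v_{8} + v_{9} = v_{1} — sig = ⟨4 | 1⟩
  • {5,6,7,8}:  v_{5} + v_{6} + v_{7} + v_{8} = v_{4} — sig = ⟨4 | 1⟩

so the primitive-relation signature multiset is
{ ⟨2 | 0⟩ ×2,  ⟨2 | 1 1 1⟩ ×5,  ⟨2 | 1 1 2⟩,  ⟨2 | 2⟩ ×2,  ⟨4 | 1⟩ ×4 }


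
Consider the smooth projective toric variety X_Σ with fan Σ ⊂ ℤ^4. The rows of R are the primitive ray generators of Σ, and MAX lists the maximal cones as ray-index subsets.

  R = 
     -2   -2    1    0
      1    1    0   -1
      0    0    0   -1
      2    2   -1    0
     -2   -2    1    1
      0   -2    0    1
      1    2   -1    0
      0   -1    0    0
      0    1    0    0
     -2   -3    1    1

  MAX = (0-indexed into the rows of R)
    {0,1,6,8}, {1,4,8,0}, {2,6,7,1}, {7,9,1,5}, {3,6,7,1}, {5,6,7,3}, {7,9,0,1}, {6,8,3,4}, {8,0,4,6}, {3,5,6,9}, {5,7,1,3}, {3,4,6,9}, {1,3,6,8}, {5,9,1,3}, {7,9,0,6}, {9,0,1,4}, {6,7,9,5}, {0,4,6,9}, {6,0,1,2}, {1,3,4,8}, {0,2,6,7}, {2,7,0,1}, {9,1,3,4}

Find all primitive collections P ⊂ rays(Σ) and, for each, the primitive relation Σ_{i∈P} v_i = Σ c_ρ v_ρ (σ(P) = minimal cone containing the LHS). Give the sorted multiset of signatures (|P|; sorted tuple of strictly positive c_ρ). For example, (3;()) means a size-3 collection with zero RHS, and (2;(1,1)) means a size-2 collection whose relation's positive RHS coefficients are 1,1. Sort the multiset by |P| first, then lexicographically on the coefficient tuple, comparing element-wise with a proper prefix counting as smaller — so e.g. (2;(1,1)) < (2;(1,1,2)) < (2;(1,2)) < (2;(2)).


17 collections generate NE(X_Σ); each relation:

  P={0,3}:  v_{0} + v_{3} = 0  ⟹  sig = (2;())
  P={7,8}:  v_{7} + v_{8} = 0  ⟹  sig = (2;())
  P={2,4}:  v_{2} + v_{4} = v_{0}  ⟹  sig = (2;(1))
  P={4,7}:  v_{4} + v_{7} = v_{9}  ⟹  sig = (2;(1))
  P={8,9}:  v_{8} + v_{9} = v_{4}  ⟹  sig = (2;(1))
  P={0,5}:  v_{0} + v_{5} = v_{7} + v_{9}  ⟹  sig = (2;(1,1))
  P={2,9}:  v_{2} + v_{9} = v_{0} + v_{7}  ⟹  sig = (2;(1,1))
  P={5,8}:  v_{5} + v_{8} = v_{3} + v_{9}  ⟹  sig = (2;(1,1))
  P={2,3}:  v_{2} + v_{3} = v_{1} + v_{6} + v_{7}  ⟹  sig = (2;(1,1,1))
  P={2,8}:  v_{2} + v_{8} = v_{0} + v_{1} + v_{6}  ⟹  sig = (2;(1,1,1))
  P={4,5}:  v_{4} + v_{5} = v_{3} + 2·v_{9}  ⟹  sig = (2;(1,2))
  P={2,5}:  v_{2} + v_{5} = 2·v_{7}  ⟹  sig = (2;(2))
  P={1,6,9}:  v_{1} + v_{6} + v_{9} = 0  ⟹  sig = (3;())
  P={1,4,6}:  v_{1} + v_{4} + v_{6} = v_{8}  ⟹  sig = (3;(1))
  P={3,7,9}:  v_{3} + v_{7} + v_{9} = v_{5}  ⟹  sig = (3;(1))
  P={1,5,6}:  v_{1} + v_{5} + v_{6} = v_{3} + v_{7}  ⟹  sig = (3;(1,1))
  P={0,1,6,7}:  v_{0} + v_{1} + v_{6} + v_{7} = v_{2}  ⟹  sig = (4;(1))

Hence PRS(X_Σ) =
    (2;())
    (2;())
    (2;(1))
    (2;(1))
    (2;(1))
    (2;(1,1))
    (2;(1,1))
    (2;(1,1))
    (2;(1,1,1))
    (2;(1,1,1))
    (2;(1,2))
    (2;(2))
    (3;())
    (3;(1))
    (3;(1))
    (3;(1,1))
    (4;(1))


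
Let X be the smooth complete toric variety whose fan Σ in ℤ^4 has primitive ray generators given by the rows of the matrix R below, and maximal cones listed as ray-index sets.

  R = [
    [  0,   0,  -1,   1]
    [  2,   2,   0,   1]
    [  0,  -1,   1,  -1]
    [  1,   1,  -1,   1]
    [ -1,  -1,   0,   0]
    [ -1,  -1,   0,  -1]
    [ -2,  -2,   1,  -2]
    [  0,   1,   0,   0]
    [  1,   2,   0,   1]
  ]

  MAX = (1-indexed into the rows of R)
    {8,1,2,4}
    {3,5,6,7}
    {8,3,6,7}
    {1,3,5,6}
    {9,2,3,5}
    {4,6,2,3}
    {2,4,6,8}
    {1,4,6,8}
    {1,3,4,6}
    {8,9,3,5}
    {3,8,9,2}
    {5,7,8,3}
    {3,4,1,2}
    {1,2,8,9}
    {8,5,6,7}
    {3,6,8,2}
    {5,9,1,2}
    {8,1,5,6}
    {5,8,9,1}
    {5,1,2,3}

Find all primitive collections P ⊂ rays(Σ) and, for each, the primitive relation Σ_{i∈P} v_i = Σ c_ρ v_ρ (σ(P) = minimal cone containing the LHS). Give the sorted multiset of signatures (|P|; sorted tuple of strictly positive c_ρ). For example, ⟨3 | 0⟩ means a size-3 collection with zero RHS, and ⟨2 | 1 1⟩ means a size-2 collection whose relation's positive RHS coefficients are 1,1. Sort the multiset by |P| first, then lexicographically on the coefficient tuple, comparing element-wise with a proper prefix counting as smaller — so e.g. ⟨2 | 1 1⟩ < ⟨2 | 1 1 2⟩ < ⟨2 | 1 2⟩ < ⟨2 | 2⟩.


|primitive collections| = 14. Relations:

  • {4,5}:  v_{4} + v_{5} = v_{1}  so sig = ⟨2 | 1⟩
  • {4,7}:  v_{4} + v_{7} = v_{6}  so sig = ⟨2 | 1⟩
  • {6,9}:  v_{6} + v_{9} = v_{8}  so sig = ⟨2 | 1⟩
  • {1,7}:  v_{1} + v_{7} = v_{5} + v_{6}  so sig = ⟨2 | 1 1⟩
  • {2,7}:  v_{2} + v_{7} = v_{3} + v_{8}  so sig = ⟨2 | 1 1⟩
  • {4,9}:  v_{4} + v_{9} = v_{1} + v_{2} + v_{8}  so sig = ⟨2 | 1 1 1⟩
  • {7,9}:  v_{7} + v_{9} = v_{3} + v_{5} + 2·v_{8}  so sig = ⟨2 | 1 1 2⟩
  • {1,3,8}:  v_{1} + v_{3} + v_{8} = 0  so sig = ⟨3 | 0⟩
  • {2,5,6}:  v_{2} + v_{5} + v_{6} = 0  so sig = ⟨3 | 0⟩
  • {1,2,6}:  v_{1} + v_{2} + v_{6} = v_{4}  so sig = ⟨3 | 1⟩
  • {2,5,8}:  v_{2} + v_{5} + v_{8} = v_{9}  so sig = ⟨3 | 1⟩
  • {1,3,9}:  v_{1} + v_{3} + v_{9} = v_{2} + v_{5}  so sig = ⟨3 | 1 1⟩
  • {3,4,8}:  v_{3} + v_{4} + v_{8} = v_{2} + v_{6}  so sig = ⟨3 | 1 1⟩
  • {3,5,6,8}:  v_{3} + v_{5} + v_{6} + v_{8} = v_{7}  so sig = ⟨4 | 1⟩

Sorted signature multiset PRS(X):
    |P|=2: 7 collections, coeffs (1), (1), (1), (1,1), (1,1), (1,1,1), (1,1,2)
    |P|=3: 6 collections, coeffs (), (), (1), (1), (1,1), (1,1)
    |P|=4: 1 collection, coeffs (1)
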